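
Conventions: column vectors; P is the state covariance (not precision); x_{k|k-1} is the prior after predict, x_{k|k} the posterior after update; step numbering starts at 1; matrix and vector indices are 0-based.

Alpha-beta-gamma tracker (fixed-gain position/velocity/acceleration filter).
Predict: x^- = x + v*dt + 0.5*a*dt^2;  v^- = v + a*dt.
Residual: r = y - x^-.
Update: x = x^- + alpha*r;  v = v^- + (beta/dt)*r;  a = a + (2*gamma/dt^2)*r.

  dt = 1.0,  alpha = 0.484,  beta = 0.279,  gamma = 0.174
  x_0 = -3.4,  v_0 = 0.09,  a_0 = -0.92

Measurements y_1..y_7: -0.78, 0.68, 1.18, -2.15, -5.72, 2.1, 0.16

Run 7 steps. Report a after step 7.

step 1: x_pred=-3.7700  r=2.9900  x^+=-2.3228  v^+=0.0042  a^+=0.1205
step 2: x_pred=-2.2584  r=2.9384  x^+=-0.8362  v^+=0.9445  a^+=1.1431
step 3: x_pred=0.6799  r=0.5001  x^+=0.9219  v^+=2.2271  a^+=1.3171
step 4: x_pred=3.8076  r=-5.9576  x^+=0.9241  v^+=1.8821  a^+=-0.7561
step 5: x_pred=2.4282  r=-8.1482  x^+=-1.5156  v^+=-1.1474  a^+=-3.5917
step 6: x_pred=-4.4588  r=6.5588  x^+=-1.2843  v^+=-2.9092  a^+=-1.3092
step 7: x_pred=-4.8481  r=5.0081  x^+=-2.4242  v^+=-2.8211  a^+=0.4336

a_post = 0.4336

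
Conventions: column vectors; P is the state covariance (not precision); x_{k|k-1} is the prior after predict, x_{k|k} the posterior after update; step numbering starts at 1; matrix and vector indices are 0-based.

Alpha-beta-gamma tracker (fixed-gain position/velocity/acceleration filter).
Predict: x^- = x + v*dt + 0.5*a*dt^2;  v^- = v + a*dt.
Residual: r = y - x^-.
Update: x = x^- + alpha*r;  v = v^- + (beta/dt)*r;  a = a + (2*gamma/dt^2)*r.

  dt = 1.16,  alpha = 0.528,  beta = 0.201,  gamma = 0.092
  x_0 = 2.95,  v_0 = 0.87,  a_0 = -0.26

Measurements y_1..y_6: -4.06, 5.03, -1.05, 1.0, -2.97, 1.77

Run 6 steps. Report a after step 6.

a_post = 0.8672

step 1: x_pred=3.7843  r=-7.8443  x^+=-0.3575  v^+=-0.7908  a^+=-1.3326
step 2: x_pred=-2.1715  r=7.2015  x^+=1.6309  v^+=-1.0888  a^+=-0.3479
step 3: x_pred=0.1338  r=-1.1838  x^+=-0.4913  v^+=-1.6975  a^+=-0.5098
step 4: x_pred=-2.8034  r=3.8034  x^+=-0.7952  v^+=-1.6298  a^+=0.0103
step 5: x_pred=-2.6789  r=-0.2911  x^+=-2.8326  v^+=-1.6683  a^+=-0.0295
step 6: x_pred=-4.7877  r=6.5577  x^+=-1.3252  v^+=-0.5663  a^+=0.8672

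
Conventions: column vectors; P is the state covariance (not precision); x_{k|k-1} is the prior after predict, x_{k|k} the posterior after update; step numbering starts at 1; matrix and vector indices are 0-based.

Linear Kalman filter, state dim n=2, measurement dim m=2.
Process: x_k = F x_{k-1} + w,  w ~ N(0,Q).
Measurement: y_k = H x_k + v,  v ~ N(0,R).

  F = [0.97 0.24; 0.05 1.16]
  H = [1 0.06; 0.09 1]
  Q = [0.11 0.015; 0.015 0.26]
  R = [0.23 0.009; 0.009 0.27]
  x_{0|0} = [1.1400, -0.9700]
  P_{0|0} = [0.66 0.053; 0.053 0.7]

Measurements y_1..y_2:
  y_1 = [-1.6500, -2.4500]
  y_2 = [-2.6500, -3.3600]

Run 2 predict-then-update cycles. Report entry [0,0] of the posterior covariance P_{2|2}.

P_post[0,0] = 0.1247

step 1: x^-=[0.8730, -1.0682]  P^-=[0.7960 0.3022; 0.3022 1.2097]  S=[1.0666 0.4570; 0.4570 1.5406]  K=[0.7553 0.0186; 0.0084 0.8004]  nu=[-2.4589, -1.4604]  x^+=[-1.0114, -2.2577]  P^+=[0.1741 -0.0039; -0.0039 0.2165]
step 2: x^-=[-1.5229, -2.6695]  P^-=[0.2845 0.0793; 0.0793 0.5514]  S=[0.5260 0.1475; 0.1475 0.8379]  K=[0.5415 0.0299; 0.0283 0.6615]  nu=[-0.9669, -0.5534]  x^+=[-2.0631, -3.0630]  P^+=[0.1247 0.0017; 0.0017 0.1787]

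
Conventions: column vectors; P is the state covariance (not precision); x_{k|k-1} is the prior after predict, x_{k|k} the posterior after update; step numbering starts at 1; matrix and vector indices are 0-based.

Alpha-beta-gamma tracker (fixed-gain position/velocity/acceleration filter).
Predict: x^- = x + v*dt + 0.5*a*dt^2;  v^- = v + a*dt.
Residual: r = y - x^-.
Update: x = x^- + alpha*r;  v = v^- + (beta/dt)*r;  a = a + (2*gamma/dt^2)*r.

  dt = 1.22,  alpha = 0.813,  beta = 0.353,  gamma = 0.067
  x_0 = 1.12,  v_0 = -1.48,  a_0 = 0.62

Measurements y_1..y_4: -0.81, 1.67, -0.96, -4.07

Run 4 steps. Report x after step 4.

x_post = -3.1359

step 1: x_pred=-0.2242  r=-0.5858  x^+=-0.7005  v^+=-0.8931  a^+=0.5673
step 2: x_pred=-1.3679  r=3.0379  x^+=1.1019  v^+=0.6780  a^+=0.8408
step 3: x_pred=2.5547  r=-3.5147  x^+=-0.3027  v^+=0.6867  a^+=0.5243
step 4: x_pred=0.9253  r=-4.9953  x^+=-3.1359  v^+=-0.1189  a^+=0.0746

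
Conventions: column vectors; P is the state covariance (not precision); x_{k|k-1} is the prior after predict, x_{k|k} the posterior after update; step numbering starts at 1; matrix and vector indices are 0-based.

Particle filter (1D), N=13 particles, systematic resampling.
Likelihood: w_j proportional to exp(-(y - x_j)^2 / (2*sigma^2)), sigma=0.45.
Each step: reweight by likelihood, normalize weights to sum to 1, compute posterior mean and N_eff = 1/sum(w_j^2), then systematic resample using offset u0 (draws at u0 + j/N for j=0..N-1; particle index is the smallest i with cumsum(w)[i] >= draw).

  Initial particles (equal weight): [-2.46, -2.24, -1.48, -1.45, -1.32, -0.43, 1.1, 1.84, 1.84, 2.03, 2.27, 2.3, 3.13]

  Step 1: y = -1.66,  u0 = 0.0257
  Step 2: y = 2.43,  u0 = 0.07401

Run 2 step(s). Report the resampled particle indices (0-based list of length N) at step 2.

step 1: w=[0.0636, 0.1346, 0.2852, 0.2770, 0.2322, 0.0074, 0.0000, 0.0000, 0.0000, 0.0000, 0.0000, 0.0000, 0.0000]  mean=-1.5914  Neff=4.2697  idx=[0, 1, 1, 2, 2, 2, 3, 3, 3, 3, 4, 4, 4]
step 2: w=[0.0000, 0.0000, 0.0000, 0.0139, 0.0139, 0.0139, 0.0247, 0.0247, 0.0247, 0.0247, 0.2865, 0.2865, 0.2865]  mean=-1.3395  Neff=4.0130  idx=[7, 10, 10, 10, 10, 11, 11, 11, 11, 12, 12, 12, 12]

resampled_idx = [7, 10, 10, 10, 10, 11, 11, 11, 11, 12, 12, 12, 12]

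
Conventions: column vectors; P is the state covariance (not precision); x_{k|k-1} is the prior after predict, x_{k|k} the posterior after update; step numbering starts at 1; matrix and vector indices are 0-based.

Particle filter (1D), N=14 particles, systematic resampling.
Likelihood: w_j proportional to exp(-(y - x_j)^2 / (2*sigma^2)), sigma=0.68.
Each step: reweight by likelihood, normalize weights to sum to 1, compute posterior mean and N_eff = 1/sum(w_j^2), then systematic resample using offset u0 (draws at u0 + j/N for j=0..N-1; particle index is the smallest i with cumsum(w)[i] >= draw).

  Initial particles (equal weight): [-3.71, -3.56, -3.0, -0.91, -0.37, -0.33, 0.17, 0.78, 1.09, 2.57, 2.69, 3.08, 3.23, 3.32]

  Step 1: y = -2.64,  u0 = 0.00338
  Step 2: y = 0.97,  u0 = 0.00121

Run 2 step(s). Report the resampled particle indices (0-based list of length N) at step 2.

step 1: w=[0.1805, 0.2493, 0.5412, 0.0245, 0.0024, 0.0019, 0.0001, 0.0000, 0.0000, 0.0000, 0.0000, 0.0000, 0.0000, 0.0000]  mean=-3.2048  Neff=2.5754  idx=[0, 0, 0, 1, 1, 1, 2, 2, 2, 2, 2, 2, 2, 2]
step 2: w=[0.0002, 0.0002, 0.0002, 0.0007, 0.0007, 0.0007, 0.1247, 0.1247, 0.1247, 0.1247, 0.1247, 0.1247, 0.1247, 0.1247]  mean=-3.0016  Neff=8.0427  idx=[3, 6, 7, 7, 8, 8, 9, 9, 10, 11, 11, 12, 12, 13]

resampled_idx = [3, 6, 7, 7, 8, 8, 9, 9, 10, 11, 11, 12, 12, 13]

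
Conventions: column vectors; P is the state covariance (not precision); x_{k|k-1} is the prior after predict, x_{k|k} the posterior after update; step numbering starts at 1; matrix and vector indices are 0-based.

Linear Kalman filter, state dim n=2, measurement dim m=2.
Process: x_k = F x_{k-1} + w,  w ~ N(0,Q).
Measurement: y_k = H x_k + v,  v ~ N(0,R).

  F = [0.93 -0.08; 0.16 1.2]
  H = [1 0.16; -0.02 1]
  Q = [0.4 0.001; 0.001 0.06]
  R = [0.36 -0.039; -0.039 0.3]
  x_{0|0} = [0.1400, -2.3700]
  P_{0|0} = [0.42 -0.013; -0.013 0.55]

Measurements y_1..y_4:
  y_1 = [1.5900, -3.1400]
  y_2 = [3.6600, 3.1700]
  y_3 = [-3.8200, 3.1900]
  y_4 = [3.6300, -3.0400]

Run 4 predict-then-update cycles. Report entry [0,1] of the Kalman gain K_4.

step 1: x^-=[0.3198, -2.8216]  P^-=[0.7687 -0.0036; -0.0036 0.8578]  S=[1.1495 0.0792; 0.0792 1.1582]  K=[0.6725 -0.0624; 0.0655 0.7362]  nu=[1.7217, -0.3120]  x^+=[1.4971, -2.9386]  P^+=[0.2509 -0.0399; -0.0399 0.2175]
step 2: x^-=[1.6274, -3.2867]  P^-=[0.6244 -0.0266; -0.0266 0.3643]  S=[0.9852 -0.0197; -0.0197 0.6656]  K=[0.6286 -0.0401; 0.0432 0.5494]  nu=[2.5584, 6.4893]  x^+=[2.9755, 0.3888]  P^+=[0.2330 -0.0319; -0.0319 0.1625]
step 3: x^-=[2.7361, 0.9426]  P^-=[0.6073 -0.0151; -0.0151 0.2877]  S=[0.9698 -0.0202; -0.0202 0.5886]  K=[0.6232 -0.0250; 0.0421 0.4908]  nu=[-6.7069, 2.3021]  x^+=[-1.5009, 1.7902]  P^+=[0.2297 -0.0272; -0.0272 0.1451]
step 4: x^-=[-1.5391, 1.9080]  P^-=[0.6036 -0.0088; -0.0088 0.2643]  S=[0.9676 -0.0175; -0.0175 0.5649]  K=[0.6221 -0.0176; 0.0432 0.4695]  nu=[4.8638, -4.9788]  x^+=[1.5741, -0.2198]  P^+=[0.2286 -0.0250; -0.0250 0.1387]

K[0,1] = -0.0176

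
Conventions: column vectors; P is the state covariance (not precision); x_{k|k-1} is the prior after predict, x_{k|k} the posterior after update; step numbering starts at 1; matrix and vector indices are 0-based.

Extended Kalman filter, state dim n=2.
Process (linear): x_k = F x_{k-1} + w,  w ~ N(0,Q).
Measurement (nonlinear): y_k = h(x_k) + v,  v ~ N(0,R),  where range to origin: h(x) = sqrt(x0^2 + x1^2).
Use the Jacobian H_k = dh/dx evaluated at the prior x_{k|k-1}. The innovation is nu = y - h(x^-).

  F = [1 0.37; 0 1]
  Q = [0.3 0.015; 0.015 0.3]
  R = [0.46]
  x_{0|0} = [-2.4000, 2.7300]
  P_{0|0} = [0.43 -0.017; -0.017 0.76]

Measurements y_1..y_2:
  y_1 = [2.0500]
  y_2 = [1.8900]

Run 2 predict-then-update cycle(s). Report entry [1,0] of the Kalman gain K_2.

step 1: x^-=[-1.3899, 2.7300]  P^-=[0.8215 0.2792; 0.2792 1.0600]  H_jac=[-0.4537 0.8912]  S=[1.2451]  K=[-0.0995; 0.6569]  nu=[-1.0134]  x^+=[-1.2891, 2.0642]  P^+=[0.8091 0.3606; 0.3606 0.5227]
step 2: x^-=[-0.5253, 2.0642]  P^-=[1.4475 0.5690; 0.5690 0.8227]  H_jac=[-0.2466 0.9691]  S=[1.0487]  K=[0.1854; 0.6264]  nu=[-0.2400]  x^+=[-0.5698, 1.9139]  P^+=[1.4115 0.4472; 0.4472 0.4111]

K[1,0] = 0.6264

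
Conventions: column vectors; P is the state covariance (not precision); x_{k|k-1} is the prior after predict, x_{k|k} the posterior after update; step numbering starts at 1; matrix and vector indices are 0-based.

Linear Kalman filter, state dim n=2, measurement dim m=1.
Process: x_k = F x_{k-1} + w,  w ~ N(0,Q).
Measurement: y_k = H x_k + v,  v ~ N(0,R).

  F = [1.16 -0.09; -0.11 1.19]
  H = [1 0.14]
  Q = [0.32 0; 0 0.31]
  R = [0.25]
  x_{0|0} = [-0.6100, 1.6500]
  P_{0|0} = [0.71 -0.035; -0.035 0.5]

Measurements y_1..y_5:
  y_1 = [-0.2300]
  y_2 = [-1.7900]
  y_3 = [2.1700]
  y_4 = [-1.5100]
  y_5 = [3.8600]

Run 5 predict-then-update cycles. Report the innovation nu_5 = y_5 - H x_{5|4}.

innov = [5.0754]

step 1: x^-=[-0.8561, 2.0306]  P^-=[1.2867 -0.1928; -0.1928 1.0358]  S=[1.5030]  K=[0.8381; -0.0318]  nu=[0.3418]  x^+=[-0.5696, 2.0197]  P^+=[0.2309 -0.1527; -0.1527 1.0343]
step 2: x^-=[-0.8425, 2.4661]  P^-=[0.6710 -0.3526; -0.3526 1.8174]  S=[0.8579]  K=[0.7246; -0.1144]  nu=[-1.2927]  x^+=[-1.7792, 2.6141]  P^+=[0.2206 -0.2815; -0.2815 1.8062]
step 3: x^-=[-2.2992, 3.3064]  P^-=[0.6902 -0.6129; -0.6129 2.9441]  S=[0.8263]  K=[0.7314; -0.2430]  nu=[4.0063]  x^+=[0.6312, 2.3331]  P^+=[0.2481 -0.4661; -0.4661 2.8953]
step 4: x^-=[0.5222, 2.7070]  P^-=[0.7746 -0.9898; -0.9898 4.5351]  S=[0.8364]  K=[0.7605; -0.4242]  nu=[-2.4112]  x^+=[-1.3115, 3.7299]  P^+=[0.2909 -0.7199; -0.7199 4.3846]
step 5: x^-=[-1.8570, 4.5828]  P^-=[0.8973 -1.5076; -1.5076 6.7110]  S=[0.8567]  K=[0.8010; -0.6631]  nu=[5.0754]  x^+=[2.2084, 1.2175]  P^+=[0.3476 -1.0526; -1.0526 6.3344]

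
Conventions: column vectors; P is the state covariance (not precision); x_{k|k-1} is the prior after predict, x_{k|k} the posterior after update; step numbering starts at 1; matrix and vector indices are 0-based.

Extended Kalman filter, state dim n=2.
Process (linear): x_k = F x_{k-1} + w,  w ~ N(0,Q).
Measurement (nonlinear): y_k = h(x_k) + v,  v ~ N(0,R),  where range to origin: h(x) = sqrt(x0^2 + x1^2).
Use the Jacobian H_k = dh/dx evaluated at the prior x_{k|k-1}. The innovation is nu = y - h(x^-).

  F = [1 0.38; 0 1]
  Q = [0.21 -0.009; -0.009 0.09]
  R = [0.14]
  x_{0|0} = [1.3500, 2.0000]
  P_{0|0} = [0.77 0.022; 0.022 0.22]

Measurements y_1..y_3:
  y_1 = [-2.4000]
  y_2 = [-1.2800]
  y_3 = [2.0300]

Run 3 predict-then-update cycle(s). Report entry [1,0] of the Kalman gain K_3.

K[1,0] = -0.6652

step 1: x^-=[2.1100, 2.0000]  P^-=[1.0285 0.0966; 0.0966 0.3100]  H_jac=[0.7258 0.6879]  S=[0.9249]  K=[0.8789; 0.3064]  nu=[-5.3072]  x^+=[-2.5545, 0.3740]  P^+=[0.3140 -0.1525; -0.1525 0.2232]
step 2: x^-=[-2.4124, 0.3740]  P^-=[0.4404 -0.0766; -0.0766 0.3132]  H_jac=[-0.9882 0.1532]  S=[0.6006]  K=[-0.7441; 0.2060]  nu=[-3.7212]  x^+=[0.3567, -0.3925]  P^+=[0.1078 0.0154; 0.0154 0.2877]
step 3: x^-=[0.2076, -0.3925]  P^-=[0.3711 0.1157; 0.1157 0.3777]  H_jac=[0.4675 -0.8840]  S=[0.4206]  K=[0.1692; -0.6652]  nu=[1.5860]  x^+=[0.4759, -1.4475]  P^+=[0.3590 0.1631; 0.1631 0.1916]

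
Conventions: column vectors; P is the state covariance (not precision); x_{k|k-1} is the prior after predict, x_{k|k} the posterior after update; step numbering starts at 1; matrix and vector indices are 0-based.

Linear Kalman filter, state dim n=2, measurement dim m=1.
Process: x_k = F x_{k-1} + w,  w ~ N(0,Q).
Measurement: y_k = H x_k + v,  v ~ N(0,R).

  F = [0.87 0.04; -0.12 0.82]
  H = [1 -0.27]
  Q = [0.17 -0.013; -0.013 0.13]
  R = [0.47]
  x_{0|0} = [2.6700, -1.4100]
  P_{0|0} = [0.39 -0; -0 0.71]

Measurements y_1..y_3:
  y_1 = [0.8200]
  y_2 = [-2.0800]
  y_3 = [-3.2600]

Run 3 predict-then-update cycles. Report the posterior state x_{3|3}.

step 1: x^-=[2.2665, -1.4766]  P^-=[0.4663 -0.0304; -0.0304 0.6130]  S=[0.9974]  K=[0.4758; -0.1964]  nu=[-1.8452]  x^+=[1.3886, -1.1141]  P^+=[0.2406 0.0628; 0.0628 0.5745]
step 2: x^-=[1.1636, -1.0802]  P^-=[0.3574 0.0252; 0.0252 0.5074]  S=[0.8507]  K=[0.4121; -0.1314]  nu=[-3.5352]  x^+=[-0.2932, -0.6157]  P^+=[0.2129 0.0713; 0.0713 0.4927]
step 3: x^-=[-0.2797, -0.4697]  P^-=[0.3369 0.0314; 0.0314 0.4504]  S=[0.8228]  K=[0.3992; -0.1096]  nu=[-3.1071]  x^+=[-1.5200, -0.1293]  P^+=[0.2058 0.0674; 0.0674 0.4405]

x_post = [-1.5200, -0.1293]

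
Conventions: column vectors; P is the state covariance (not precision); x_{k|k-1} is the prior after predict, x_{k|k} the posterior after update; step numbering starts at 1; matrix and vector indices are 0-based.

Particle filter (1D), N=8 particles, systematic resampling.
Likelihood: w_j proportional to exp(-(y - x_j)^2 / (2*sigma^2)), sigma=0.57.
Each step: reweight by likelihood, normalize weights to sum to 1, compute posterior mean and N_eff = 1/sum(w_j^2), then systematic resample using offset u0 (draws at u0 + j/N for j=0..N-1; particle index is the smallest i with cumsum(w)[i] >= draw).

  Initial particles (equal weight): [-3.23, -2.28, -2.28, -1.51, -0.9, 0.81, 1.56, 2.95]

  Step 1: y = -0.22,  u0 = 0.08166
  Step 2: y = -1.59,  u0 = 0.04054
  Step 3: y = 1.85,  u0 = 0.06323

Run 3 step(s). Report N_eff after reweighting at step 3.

step 1: w=[0.0000, 0.0019, 0.0019, 0.0998, 0.6341, 0.2525, 0.0099, 0.0000]  mean=-0.5101  Neff=2.1011  idx=[3, 4, 4, 4, 4, 4, 5, 5]
step 2: w=[0.2918, 0.1416, 0.1416, 0.1416, 0.1416, 0.1416, 0.0000, 0.0000]  mean=-1.0778  Neff=5.3929  idx=[0, 0, 0, 1, 2, 3, 4, 5]
step 3: w=[0.0006, 0.0006, 0.0006, 0.1996, 0.1996, 0.1996, 0.1996, 0.1996]  mean=-0.9012  Neff=5.0194  idx=[3, 3, 4, 5, 5, 6, 7, 7]

N_eff = 5.0194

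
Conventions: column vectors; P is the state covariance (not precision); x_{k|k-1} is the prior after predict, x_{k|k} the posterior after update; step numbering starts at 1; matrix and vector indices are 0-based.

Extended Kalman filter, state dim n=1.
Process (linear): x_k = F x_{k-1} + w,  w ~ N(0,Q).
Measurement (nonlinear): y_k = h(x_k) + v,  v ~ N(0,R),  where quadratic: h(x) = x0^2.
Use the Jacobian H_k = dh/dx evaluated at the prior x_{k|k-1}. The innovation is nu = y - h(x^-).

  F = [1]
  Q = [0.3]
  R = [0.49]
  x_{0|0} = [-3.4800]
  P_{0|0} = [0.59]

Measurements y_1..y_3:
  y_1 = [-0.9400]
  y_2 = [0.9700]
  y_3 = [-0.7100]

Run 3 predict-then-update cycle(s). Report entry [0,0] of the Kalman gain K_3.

step 1: x^-=[-3.4800]  P^-=[0.8900]  H_jac=[-6.9600]  S=[43.6030]  K=[-0.1421]  nu=[-13.0504]  x^+=[-1.6260]  P^+=[0.0100]
step 2: x^-=[-1.6260]  P^-=[0.3100]  H_jac=[-3.2520]  S=[3.7685]  K=[-0.2675]  nu=[-1.6739]  x^+=[-1.1782]  P^+=[0.0403]
step 3: x^-=[-1.1782]  P^-=[0.3403]  H_jac=[-2.3564]  S=[2.3796]  K=[-0.3370]  nu=[-2.0982]  x^+=[-0.4711]  P^+=[0.0701]

K[0,0] = -0.3370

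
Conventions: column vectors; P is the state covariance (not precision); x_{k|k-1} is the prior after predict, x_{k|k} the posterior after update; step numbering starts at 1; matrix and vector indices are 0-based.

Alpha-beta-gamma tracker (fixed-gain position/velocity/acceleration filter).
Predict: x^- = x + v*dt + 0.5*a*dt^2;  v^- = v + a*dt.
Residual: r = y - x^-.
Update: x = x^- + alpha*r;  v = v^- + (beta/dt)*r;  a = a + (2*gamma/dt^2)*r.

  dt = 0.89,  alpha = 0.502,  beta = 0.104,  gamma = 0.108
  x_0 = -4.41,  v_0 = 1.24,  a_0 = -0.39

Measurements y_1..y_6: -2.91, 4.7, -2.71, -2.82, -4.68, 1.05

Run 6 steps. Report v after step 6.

step 1: x_pred=-3.4609  r=0.5509  x^+=-3.1843  v^+=0.9573  a^+=-0.2398
step 2: x_pred=-2.4273  r=7.1273  x^+=1.1506  v^+=1.5767  a^+=1.7038
step 3: x_pred=3.2287  r=-5.9387  x^+=0.2475  v^+=2.3991  a^+=0.0844
step 4: x_pred=2.4161  r=-5.2361  x^+=-0.2124  v^+=1.8624  a^+=-1.3435
step 5: x_pred=0.9130  r=-5.5930  x^+=-1.8947  v^+=0.0131  a^+=-2.8687
step 6: x_pred=-3.0192  r=4.0692  x^+=-0.9765  v^+=-2.0645  a^+=-1.7590

v_post = -2.0645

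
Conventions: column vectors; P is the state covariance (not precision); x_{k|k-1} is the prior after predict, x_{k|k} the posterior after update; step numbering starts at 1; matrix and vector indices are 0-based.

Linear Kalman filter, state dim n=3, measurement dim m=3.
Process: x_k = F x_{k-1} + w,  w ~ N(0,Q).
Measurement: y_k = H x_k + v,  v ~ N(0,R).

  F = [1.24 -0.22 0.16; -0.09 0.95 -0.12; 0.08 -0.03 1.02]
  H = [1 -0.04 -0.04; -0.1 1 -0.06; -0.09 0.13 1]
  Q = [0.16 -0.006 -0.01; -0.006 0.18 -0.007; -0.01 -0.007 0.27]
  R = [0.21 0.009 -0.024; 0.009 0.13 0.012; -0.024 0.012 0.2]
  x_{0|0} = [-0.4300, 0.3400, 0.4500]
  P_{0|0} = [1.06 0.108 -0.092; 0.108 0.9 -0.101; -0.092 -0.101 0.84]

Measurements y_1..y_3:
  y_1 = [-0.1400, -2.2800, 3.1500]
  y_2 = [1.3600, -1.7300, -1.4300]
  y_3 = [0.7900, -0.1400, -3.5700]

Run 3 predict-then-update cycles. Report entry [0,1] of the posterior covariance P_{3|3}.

P_post[0,1] = 0.0119

step 1: x^-=[-0.5360, 0.3077, 0.4144]  P^-=[1.7666 -0.2022 0.1379; -0.2022 1.0155 -0.2235; 0.1379 -0.2235 1.1422]  S=[1.9845 -0.4078 -0.1125; -0.4078 1.2362 -0.1226; -0.1125 -0.1226 1.2955]  K=[0.8906 -0.0154 0.0393; 0.0633 0.8727 0.0315; 0.0698 -0.1408 0.8424]  nu=[0.4249, -2.6164, 2.6474]  x^+=[-0.0132, -1.8653, 3.0427]  P^+=[0.1869 0.0252 -0.0001; 0.0252 0.1171 0.0023; -0.0001 0.0023 0.1648]
step 2: x^-=[0.8808, -2.1360, 3.1584]  P^-=[0.4434 -0.0239 0.0341; -0.0239 0.2847 -0.0276; 0.0341 -0.0276 0.4425]  S=[0.6536 -0.0705 -0.0508; -0.0705 0.4292 -0.0017; -0.0508 -0.0017 0.6381]  K=[0.6751 -0.0527 0.0397; 0.0224 0.6765 0.0217; 0.0673 -0.1203 0.6880]  nu=[0.5201, 0.6836, -4.2315]  x^+=[1.0281, -1.7537, 0.1999]  P^+=[0.1410 0.0139 0.0020; 0.0139 0.0899 0.0015; 0.0020 0.0015 0.1345]
step 3: x^-=[1.6927, -1.7825, 0.3387]  P^-=[0.3776 -0.0265 0.0280; -0.0265 0.2615 -0.0247; 0.0280 -0.0247 0.4111]  S=[0.5885 -0.0655 -0.0502; -0.0655 0.4054 0.0003; -0.0502 0.0003 0.6078]  K=[0.6381 -0.0596 0.0371; 0.0138 0.6575 0.0200; 0.0654 -0.1186 0.6725]  nu=[-0.9604, 1.8321, -3.5247]  x^+=[0.8398, -0.6616, -2.3116]  P^+=[0.1331 0.0119 0.0018; 0.0119 0.0871 0.0013; 0.0018 0.0013 0.1315]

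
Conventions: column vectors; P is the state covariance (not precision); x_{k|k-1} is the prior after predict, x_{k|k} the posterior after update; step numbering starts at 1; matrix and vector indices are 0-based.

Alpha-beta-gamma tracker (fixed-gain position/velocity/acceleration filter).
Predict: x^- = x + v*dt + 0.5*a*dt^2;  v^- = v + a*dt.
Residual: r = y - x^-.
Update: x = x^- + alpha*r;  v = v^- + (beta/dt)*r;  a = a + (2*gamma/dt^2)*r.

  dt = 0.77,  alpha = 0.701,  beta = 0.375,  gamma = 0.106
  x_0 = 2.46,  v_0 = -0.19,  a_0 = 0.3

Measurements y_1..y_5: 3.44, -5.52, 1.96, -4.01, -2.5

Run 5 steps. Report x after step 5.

step 1: x_pred=2.4026  r=1.0374  x^+=3.1298  v^+=0.5462  a^+=0.6709
step 2: x_pred=3.7493  r=-9.2693  x^+=-2.7485  v^+=-3.4514  a^+=-2.6434
step 3: x_pred=-6.1897  r=8.1497  x^+=-0.4768  v^+=-1.5179  a^+=0.2706
step 4: x_pred=-1.5653  r=-2.4447  x^+=-3.2790  v^+=-2.5001  a^+=-0.6035
step 5: x_pred=-5.3830  r=2.8830  x^+=-3.3620  v^+=-1.5607  a^+=0.4273

x_post = -3.3620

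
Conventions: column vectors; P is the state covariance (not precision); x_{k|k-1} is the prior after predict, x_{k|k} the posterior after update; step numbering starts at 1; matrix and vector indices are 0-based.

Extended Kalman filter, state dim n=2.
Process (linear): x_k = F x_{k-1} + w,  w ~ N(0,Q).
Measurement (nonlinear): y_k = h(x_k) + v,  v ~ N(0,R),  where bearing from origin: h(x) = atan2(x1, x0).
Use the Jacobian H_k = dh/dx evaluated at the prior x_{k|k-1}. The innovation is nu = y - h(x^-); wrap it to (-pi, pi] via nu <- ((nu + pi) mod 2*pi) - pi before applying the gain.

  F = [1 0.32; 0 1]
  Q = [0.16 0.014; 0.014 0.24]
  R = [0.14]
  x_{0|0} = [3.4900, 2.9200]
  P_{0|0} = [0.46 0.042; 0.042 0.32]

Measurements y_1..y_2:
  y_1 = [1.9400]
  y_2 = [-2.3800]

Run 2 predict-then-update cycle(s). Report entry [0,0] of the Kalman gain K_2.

step 1: x^-=[4.4244, 2.9200]  P^-=[0.6796 0.1584; 0.1584 0.5600]  H_jac=[-0.1039 0.1574]  S=[0.1560]  K=[-0.2928; 0.4596]  nu=[1.3566]  x^+=[4.0272, 3.5435]  P^+=[0.6663 0.1794; 0.1794 0.5270]
step 2: x^-=[5.1611, 3.5435]  P^-=[0.9951 0.3620; 0.3620 0.7670]  H_jac=[-0.0904 0.1317]  S=[0.1528]  K=[-0.2767; 0.4468]  nu=[-2.9817]  x^+=[5.9862, 2.2113]  P^+=[0.9834 0.3809; 0.3809 0.7365]

K[0,0] = -0.2767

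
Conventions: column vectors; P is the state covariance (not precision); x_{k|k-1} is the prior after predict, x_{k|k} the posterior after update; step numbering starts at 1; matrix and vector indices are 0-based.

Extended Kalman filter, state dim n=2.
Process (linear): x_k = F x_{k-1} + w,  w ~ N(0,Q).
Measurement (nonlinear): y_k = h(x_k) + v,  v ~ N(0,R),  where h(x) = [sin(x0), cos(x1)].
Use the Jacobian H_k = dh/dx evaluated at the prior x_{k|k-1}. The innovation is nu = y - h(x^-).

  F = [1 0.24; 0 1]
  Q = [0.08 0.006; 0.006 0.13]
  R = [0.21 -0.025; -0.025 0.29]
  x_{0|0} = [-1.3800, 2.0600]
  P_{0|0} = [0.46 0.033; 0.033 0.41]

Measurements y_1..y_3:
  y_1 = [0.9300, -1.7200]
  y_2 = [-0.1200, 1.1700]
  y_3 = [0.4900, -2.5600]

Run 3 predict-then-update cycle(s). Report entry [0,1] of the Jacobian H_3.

H_jac[0,1] = 0.0000

step 1: x^-=[-0.8856, 2.0600]  P^-=[0.5795 0.1374; 0.1374 0.5400]  H_jac=[0.6328 0.0000; 0.0000 -0.8827]  S=[0.4421 -0.1018; -0.1018 0.7108]  K=[0.8172 -0.0537; 0.0438 -0.6644]  nu=[1.7043, -1.2501]  x^+=[0.5742, 2.9651]  P^+=[0.2733 0.0408; 0.0408 0.2195]
step 2: x^-=[1.2858, 2.9651]  P^-=[0.3855 0.0995; 0.0995 0.3495]  H_jac=[0.2811 0.0000; 0.0000 -0.1756]  S=[0.2405 -0.0299; -0.0299 0.3008]  K=[0.4490 -0.0134; 0.0920 -0.1949]  nu=[-1.0797, 2.1545]  x^+=[0.7721, 2.4459]  P^+=[0.3366 0.0861; 0.0861 0.3350]
step 3: x^-=[1.3591, 2.4459]  P^-=[0.4772 0.1725; 0.1725 0.4650]  H_jac=[0.2101 0.0000; 0.0000 -0.6409]  S=[0.2311 -0.0482; -0.0482 0.4810]  K=[0.3942 -0.1903; 0.0281 -0.6167]  nu=[-0.4877, -1.7924]  x^+=[1.5080, 3.5377]  P^+=[0.4167 0.1015; 0.1015 0.2802]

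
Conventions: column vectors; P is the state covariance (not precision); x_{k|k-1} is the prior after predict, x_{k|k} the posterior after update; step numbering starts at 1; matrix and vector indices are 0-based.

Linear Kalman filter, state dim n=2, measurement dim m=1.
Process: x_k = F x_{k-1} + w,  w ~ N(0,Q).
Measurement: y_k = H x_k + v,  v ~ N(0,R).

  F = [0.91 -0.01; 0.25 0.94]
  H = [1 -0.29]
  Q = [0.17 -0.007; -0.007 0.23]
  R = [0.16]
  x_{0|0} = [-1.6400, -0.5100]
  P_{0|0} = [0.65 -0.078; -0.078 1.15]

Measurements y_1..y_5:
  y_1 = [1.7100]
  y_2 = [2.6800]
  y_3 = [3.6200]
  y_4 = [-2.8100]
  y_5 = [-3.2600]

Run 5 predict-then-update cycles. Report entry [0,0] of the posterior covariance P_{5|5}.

step 1: x^-=[-1.4873, -0.8894]  P^-=[0.7098 0.0635; 0.0635 1.2501]  S=[0.9381]  K=[0.7370; -0.3187]  nu=[2.9394]  x^+=[0.6790, -1.8263]  P^+=[0.2003 0.2839; 0.2839 1.1548]
step 2: x^-=[0.6362, -1.5469]  P^-=[0.3308 0.2698; 0.2698 1.3963]  S=[0.4517]  K=[0.5590; -0.2991]  nu=[1.5952]  x^+=[1.5280, -2.0240]  P^+=[0.1896 0.3454; 0.3454 1.3559]
step 3: x^-=[1.4107, -1.5206]  P^-=[0.3209 0.3180; 0.3180 1.6023]  S=[0.4312]  K=[0.5303; -0.3402]  nu=[1.7683]  x^+=[2.3484, -2.1222]  P^+=[0.1996 0.3957; 0.3957 1.5524]
step 4: x^-=[2.1583, -1.4078]  P^-=[0.3283 0.3614; 0.3614 1.8001]  S=[0.4301]  K=[0.5196; -0.3736]  nu=[-5.3765]  x^+=[-0.6354, 0.6011]  P^+=[0.2121 0.4448; 0.4448 1.7401]
step 5: x^-=[-0.5842, 0.4062]  P^-=[0.3378 0.4043; 0.4043 1.9899]  S=[0.4306]  K=[0.5121; -0.4012]  nu=[-2.5580]  x^+=[-1.8941, 1.4325]  P^+=[0.2248 0.4928; 0.4928 1.9206]

P_post[0,0] = 0.2248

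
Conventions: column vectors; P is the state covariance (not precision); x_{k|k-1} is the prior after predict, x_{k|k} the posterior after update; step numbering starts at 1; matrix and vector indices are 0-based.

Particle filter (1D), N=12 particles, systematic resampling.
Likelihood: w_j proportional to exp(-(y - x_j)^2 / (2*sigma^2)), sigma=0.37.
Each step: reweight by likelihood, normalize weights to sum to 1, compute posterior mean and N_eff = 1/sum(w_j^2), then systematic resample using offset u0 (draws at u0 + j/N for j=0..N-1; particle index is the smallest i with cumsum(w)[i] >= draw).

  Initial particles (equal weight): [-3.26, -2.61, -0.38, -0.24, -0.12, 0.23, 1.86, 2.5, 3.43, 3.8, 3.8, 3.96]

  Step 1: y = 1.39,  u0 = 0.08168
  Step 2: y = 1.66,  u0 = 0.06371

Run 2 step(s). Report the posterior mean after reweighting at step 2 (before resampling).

step 1: w=[0.0000, 0.0000, 0.0000, 0.0001, 0.0005, 0.0158, 0.9597, 0.0239, 0.0000, 0.0000, 0.0000, 0.0000]  mean=1.8482  Neff=1.0849  idx=[6, 6, 6, 6, 6, 6, 6, 6, 6, 6, 6, 7]
step 2: w=[0.0902, 0.0902, 0.0902, 0.0902, 0.0902, 0.0902, 0.0902, 0.0902, 0.0902, 0.0902, 0.0902, 0.0079]  mean=1.8651  Neff=11.1688  idx=[0, 1, 2, 3, 4, 5, 6, 7, 8, 9, 9, 10]

post_mean = 1.8651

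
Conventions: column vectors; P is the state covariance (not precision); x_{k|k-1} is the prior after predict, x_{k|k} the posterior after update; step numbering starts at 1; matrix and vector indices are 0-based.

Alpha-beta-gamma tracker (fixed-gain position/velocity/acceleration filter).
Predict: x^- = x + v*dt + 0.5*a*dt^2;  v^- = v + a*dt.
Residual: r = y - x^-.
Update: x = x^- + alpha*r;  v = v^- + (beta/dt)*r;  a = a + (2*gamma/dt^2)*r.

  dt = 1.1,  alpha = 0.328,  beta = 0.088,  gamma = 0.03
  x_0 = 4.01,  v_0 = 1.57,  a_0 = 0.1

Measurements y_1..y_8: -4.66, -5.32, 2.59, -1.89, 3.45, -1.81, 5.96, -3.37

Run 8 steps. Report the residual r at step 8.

resid = 0.1540

step 1: x_pred=5.7975  r=-10.4575  x^+=2.3674  v^+=0.8434  a^+=-0.4186
step 2: x_pred=3.0420  r=-8.3620  x^+=0.2992  v^+=-0.2860  a^+=-0.8332
step 3: x_pred=-0.5194  r=3.1094  x^+=0.5005  v^+=-0.9537  a^+=-0.6790
step 4: x_pred=-0.9594  r=-0.9306  x^+=-1.2647  v^+=-1.7751  a^+=-0.7252
step 5: x_pred=-3.6560  r=7.1060  x^+=-1.3252  v^+=-2.0043  a^+=-0.3728
step 6: x_pred=-3.7555  r=1.9455  x^+=-3.1173  v^+=-2.2587  a^+=-0.2763
step 7: x_pred=-5.7691  r=11.7291  x^+=-1.9220  v^+=-1.6243  a^+=0.3053
step 8: x_pred=-3.5240  r=0.1540  x^+=-3.4735  v^+=-1.2762  a^+=0.3129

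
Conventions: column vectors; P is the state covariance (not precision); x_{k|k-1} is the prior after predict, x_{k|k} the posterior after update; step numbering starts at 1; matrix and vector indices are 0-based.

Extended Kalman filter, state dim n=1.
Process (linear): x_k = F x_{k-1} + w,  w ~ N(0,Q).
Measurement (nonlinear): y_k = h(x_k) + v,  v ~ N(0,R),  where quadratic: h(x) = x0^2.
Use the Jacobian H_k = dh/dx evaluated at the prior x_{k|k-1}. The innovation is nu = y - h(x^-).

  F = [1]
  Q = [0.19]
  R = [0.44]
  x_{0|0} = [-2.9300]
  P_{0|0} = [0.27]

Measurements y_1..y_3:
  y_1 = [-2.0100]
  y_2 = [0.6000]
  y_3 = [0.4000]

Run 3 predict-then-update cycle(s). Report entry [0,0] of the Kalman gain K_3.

K[0,0] = -0.3545

step 1: x^-=[-2.9300]  P^-=[0.4600]  H_jac=[-5.8600]  S=[16.2362]  K=[-0.1660]  nu=[-10.5949]  x^+=[-1.1710]  P^+=[0.0125]
step 2: x^-=[-1.1710]  P^-=[0.2025]  H_jac=[-2.3420]  S=[1.5505]  K=[-0.3058]  nu=[-0.7712]  x^+=[-0.9351]  P^+=[0.0575]
step 3: x^-=[-0.9351]  P^-=[0.2475]  H_jac=[-1.8703]  S=[1.3056]  K=[-0.3545]  nu=[-0.4745]  x^+=[-0.7669]  P^+=[0.0834]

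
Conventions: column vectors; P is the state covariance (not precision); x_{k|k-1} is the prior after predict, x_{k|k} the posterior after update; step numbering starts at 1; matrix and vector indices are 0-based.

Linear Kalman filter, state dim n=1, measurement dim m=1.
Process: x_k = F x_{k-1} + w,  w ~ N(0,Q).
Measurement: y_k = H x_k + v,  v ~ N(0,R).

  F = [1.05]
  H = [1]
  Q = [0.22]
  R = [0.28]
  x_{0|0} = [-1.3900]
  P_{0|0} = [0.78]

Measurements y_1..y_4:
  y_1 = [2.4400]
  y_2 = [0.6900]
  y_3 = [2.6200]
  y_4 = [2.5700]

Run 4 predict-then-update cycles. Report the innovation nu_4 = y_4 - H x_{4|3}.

innov = [0.4512]

step 1: x^-=[-1.4595]  P^-=[1.0800]  S=[1.3600]  K=[0.7941]  nu=[3.8995]  x^+=[1.6371]  P^+=[0.2224]
step 2: x^-=[1.7190]  P^-=[0.4651]  S=[0.7451]  K=[0.6242]  nu=[-1.0290]  x^+=[1.0767]  P^+=[0.1748]
step 3: x^-=[1.1305]  P^-=[0.4127]  S=[0.6927]  K=[0.5958]  nu=[1.4895]  x^+=[2.0179]  P^+=[0.1668]
step 4: x^-=[2.1188]  P^-=[0.4039]  S=[0.6839]  K=[0.5906]  nu=[0.4512]  x^+=[2.3853]  P^+=[0.1654]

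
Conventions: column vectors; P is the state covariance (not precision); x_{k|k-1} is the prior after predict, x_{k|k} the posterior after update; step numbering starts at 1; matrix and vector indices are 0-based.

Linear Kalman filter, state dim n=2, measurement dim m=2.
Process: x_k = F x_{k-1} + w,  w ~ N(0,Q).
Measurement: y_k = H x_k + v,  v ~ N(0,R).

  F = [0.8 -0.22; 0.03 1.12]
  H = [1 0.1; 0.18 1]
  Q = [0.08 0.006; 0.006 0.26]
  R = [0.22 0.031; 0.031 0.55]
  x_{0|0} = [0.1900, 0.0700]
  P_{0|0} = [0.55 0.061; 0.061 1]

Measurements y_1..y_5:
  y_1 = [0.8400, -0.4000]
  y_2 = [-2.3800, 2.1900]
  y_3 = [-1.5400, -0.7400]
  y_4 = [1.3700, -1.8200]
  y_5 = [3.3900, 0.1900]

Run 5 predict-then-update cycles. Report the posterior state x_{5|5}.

step 1: x^-=[0.1366, 0.0841]  P^-=[0.4589 -0.1729; -0.1729 1.5190]  S=[0.6595 0.0894; 0.0894 2.0216]  K=[0.6798 -0.0748; -0.1325 0.7418]  nu=[0.6950, -0.5087]  x^+=[0.6471, -0.3854]  P^+=[0.1520 -0.0474; -0.0474 0.4124]
step 2: x^-=[0.6024, -0.4122]  P^-=[0.2139 -0.1341; -0.1341 0.7743]  S=[0.4148 0.0104; 0.0104 1.2830]  K=[0.4853 -0.0785; -0.1514 0.5859]  nu=[-2.9412, 2.4938]  x^+=[-1.0206, 1.4942]  P^+=[0.1091 -0.0478; -0.0478 0.3262]
step 3: x^-=[-1.1452, 1.6429]  P^-=[0.1824 -0.1142; -0.1142 0.6660]  S=[0.3862 0.0142; 0.0142 1.1808]  K=[0.4455 -0.0743; -0.1434 0.5484]  nu=[-0.5591, -2.1768]  x^+=[-1.2326, 0.5294]  P^+=[0.1002 -0.0451; -0.0451 0.3053]
step 4: x^-=[-1.1025, 0.5560]  P^-=[0.1748 -0.1069; -0.1069 0.6400]  S=[0.3798 0.0176; 0.0176 1.1572]  K=[0.4354 -0.0718; -0.1380 0.5385]  nu=[2.4169, -2.1775]  x^+=[0.1061, -0.9501]  P^+=[0.0979 -0.0436; -0.0436 0.2998]
step 5: x^-=[0.2939, -1.0610]  P^-=[0.1725 -0.1043; -0.1043 0.6332]  S=[0.3780 0.0192; 0.0192 1.1512]  K=[0.4324 -0.0708; -0.1357 0.5360]  nu=[3.2022, 1.1981]  x^+=[1.5938, -0.8533]  P^+=[0.0972 -0.0431; -0.0431 0.2983]

x_post = [1.5938, -0.8533]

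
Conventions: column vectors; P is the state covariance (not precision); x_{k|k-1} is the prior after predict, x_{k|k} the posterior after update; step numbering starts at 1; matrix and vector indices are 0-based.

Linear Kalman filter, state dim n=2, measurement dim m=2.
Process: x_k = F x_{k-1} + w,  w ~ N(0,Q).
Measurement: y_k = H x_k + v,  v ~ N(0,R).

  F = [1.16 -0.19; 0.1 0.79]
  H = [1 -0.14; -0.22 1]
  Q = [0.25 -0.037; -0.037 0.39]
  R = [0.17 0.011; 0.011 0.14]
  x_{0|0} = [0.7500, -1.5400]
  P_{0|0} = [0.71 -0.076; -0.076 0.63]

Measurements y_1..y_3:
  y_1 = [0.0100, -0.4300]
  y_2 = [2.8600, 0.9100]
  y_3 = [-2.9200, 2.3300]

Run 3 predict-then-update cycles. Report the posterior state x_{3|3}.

step 1: x^-=[1.1626, -1.1416]  P^-=[1.2616 -0.1174; -0.1174 0.7783]  S=[1.4797 -0.4965; -0.4965 1.0310]  K=[0.8769 0.0392; 0.1297 0.8424]  nu=[-1.3124, 0.9674]  x^+=[0.0497, -0.4969]  P^+=[0.1564 0.0496; 0.0496 0.1303]
step 2: x^-=[0.1521, -0.3876]  P^-=[0.4434 0.0061; 0.0061 0.4807]  S=[0.6211 -0.1476; -0.1476 0.6395]  K=[0.7179 0.0226; 0.0841 0.7690]  nu=[2.6536, 1.3310]  x^+=[2.0872, 0.8593]  P^+=[0.1278 0.0392; 0.0392 0.1172]
step 3: x^-=[2.2578, 0.8876]  P^-=[0.4089 -0.0046; -0.0046 0.4706]  S=[0.5894 -0.1496; -0.1496 0.6324]  K=[0.6988 0.0158; 0.0741 0.7633]  nu=[-5.0536, 1.9391]  x^+=[-1.2432, 1.9931]  P^+=[0.1242 0.0372; 0.0372 0.1159]

x_post = [-1.2432, 1.9931]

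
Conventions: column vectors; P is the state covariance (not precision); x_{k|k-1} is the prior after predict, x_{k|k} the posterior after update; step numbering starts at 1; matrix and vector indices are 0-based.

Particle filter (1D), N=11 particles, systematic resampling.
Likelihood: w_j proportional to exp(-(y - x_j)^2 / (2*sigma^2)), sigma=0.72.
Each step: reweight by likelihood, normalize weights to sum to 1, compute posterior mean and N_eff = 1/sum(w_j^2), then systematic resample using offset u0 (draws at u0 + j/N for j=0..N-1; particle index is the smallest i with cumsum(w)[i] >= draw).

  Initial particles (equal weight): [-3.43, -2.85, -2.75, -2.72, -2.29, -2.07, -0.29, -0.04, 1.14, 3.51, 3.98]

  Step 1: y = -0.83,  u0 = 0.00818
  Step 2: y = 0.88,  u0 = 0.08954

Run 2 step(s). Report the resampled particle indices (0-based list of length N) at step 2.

resampled_idx = [3, 4, 5, 6, 7, 8, 8, 9, 9, 10, 10]

step 1: w=[0.0008, 0.0111, 0.0162, 0.0181, 0.0726, 0.1288, 0.4282, 0.3107, 0.0134, 0.0000, 0.0000]  mean=-0.6823  Neff=3.3036  idx=[1, 4, 5, 6, 6, 6, 6, 6, 7, 7, 7]
step 2: w=[0.0000, 0.0000, 0.0001, 0.1003, 0.1003, 0.1003, 0.1003, 0.1003, 0.1661, 0.1661, 0.1661]  mean=-0.1656  Neff=7.5145  idx=[3, 4, 5, 6, 7, 8, 8, 9, 9, 10, 10]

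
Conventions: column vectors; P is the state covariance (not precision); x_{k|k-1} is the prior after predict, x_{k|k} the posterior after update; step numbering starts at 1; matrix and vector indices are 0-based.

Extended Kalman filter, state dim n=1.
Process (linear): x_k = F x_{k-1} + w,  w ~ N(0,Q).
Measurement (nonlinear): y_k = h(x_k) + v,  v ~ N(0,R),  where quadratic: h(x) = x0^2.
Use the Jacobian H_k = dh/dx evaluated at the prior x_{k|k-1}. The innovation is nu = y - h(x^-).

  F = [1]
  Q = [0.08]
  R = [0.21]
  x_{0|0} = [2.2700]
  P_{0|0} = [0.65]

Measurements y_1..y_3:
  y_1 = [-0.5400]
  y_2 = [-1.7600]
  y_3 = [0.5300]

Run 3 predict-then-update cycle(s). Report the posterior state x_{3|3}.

x_post = [0.2249]

step 1: x^-=[2.2700]  P^-=[0.7300]  H_jac=[4.5400]  S=[15.2565]  K=[0.2172]  nu=[-5.6929]  x^+=[1.0333]  P^+=[0.0100]
step 2: x^-=[1.0333]  P^-=[0.0900]  H_jac=[2.0666]  S=[0.5946]  K=[0.3130]  nu=[-2.8277]  x^+=[0.1483]  P^+=[0.0318]
step 3: x^-=[0.1483]  P^-=[0.1118]  H_jac=[0.2966]  S=[0.2198]  K=[0.1508]  nu=[0.5080]  x^+=[0.2249]  P^+=[0.1068]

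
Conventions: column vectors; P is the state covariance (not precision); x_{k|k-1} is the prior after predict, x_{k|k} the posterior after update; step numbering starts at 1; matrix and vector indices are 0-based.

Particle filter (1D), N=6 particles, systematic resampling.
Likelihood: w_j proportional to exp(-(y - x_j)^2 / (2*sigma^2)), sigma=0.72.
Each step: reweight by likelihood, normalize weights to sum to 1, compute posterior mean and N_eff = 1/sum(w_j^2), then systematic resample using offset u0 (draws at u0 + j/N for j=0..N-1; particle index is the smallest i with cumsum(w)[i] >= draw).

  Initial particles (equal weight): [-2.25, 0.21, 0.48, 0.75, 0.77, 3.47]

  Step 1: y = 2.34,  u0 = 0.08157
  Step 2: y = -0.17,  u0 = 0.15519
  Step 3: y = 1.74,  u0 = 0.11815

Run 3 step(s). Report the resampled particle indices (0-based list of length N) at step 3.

resampled_idx = [1, 2, 3, 4, 4, 5]

step 1: w=[0.0000, 0.0242, 0.0684, 0.1679, 0.1784, 0.5612]  mean=2.2484  Neff=2.6304  idx=[2, 3, 4, 5, 5, 5]
step 2: w=[0.4338, 0.2882, 0.2780, 0.0000, 0.0000, 0.0000]  mean=0.6385  Neff=2.8694  idx=[0, 0, 1, 1, 2, 2]
step 3: w=[0.1072, 0.1072, 0.1927, 0.1927, 0.2001, 0.2001]  mean=0.7001  Neff=5.6396  idx=[1, 2, 3, 4, 4, 5]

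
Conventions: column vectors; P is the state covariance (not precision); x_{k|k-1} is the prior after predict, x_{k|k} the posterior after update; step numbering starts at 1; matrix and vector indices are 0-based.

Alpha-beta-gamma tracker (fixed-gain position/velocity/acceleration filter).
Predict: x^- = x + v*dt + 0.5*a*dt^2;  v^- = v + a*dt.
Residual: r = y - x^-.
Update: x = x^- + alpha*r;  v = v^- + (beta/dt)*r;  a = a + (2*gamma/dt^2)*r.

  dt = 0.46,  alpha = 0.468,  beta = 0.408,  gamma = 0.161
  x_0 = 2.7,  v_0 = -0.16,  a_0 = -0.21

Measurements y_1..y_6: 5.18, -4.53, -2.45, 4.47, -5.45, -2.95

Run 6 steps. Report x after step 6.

step 1: x_pred=2.6042  r=2.5758  x^+=3.8097  v^+=2.0280  a^+=3.7097
step 2: x_pred=5.1351  r=-9.6651  x^+=0.6118  v^+=-4.8380  a^+=-10.9980
step 3: x_pred=-2.7772  r=0.3272  x^+=-2.6241  v^+=-9.6068  a^+=-10.5000
step 4: x_pred=-8.1541  r=12.6241  x^+=-2.2460  v^+=-3.2397  a^+=8.7106
step 5: x_pred=-2.8147  r=-2.6353  x^+=-4.0480  v^+=-1.5702  a^+=4.7004
step 6: x_pred=-4.2730  r=1.3230  x^+=-3.6539  v^+=1.7654  a^+=6.7137

x_post = -3.6539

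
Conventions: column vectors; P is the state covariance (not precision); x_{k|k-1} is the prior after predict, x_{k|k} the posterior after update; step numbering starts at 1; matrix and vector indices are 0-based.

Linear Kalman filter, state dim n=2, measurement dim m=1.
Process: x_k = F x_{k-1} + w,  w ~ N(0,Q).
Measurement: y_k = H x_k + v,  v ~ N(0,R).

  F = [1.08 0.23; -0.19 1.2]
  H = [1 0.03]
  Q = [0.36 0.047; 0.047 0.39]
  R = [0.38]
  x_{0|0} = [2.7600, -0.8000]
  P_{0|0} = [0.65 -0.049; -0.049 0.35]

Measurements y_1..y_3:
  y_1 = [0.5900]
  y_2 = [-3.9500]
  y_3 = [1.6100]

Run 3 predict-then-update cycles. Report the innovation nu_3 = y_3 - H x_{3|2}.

step 1: x^-=[2.7968, -1.4844]  P^-=[1.1123 -0.0511; -0.0511 0.9398]  S=[1.4901]  K=[0.7454; -0.0154]  nu=[-2.1623]  x^+=[1.1849, -1.4511]  P^+=[0.2843 -0.0340; -0.0340 0.9395]
step 2: x^-=[0.9460, -1.9665]  P^-=[0.7244 0.2053; 0.2053 1.7686]  S=[1.1183]  K=[0.6533; 0.2311]  nu=[-4.8370]  x^+=[-2.2139, -3.0841]  P^+=[0.2471 0.0365; 0.0365 1.7089]
step 3: x^-=[-3.1003, -3.2803]  P^-=[0.7568 0.5137; 0.5137 2.8431]  S=[1.1702]  K=[0.6599; 0.5119]  nu=[4.8087]  x^+=[0.0730, -0.8188]  P^+=[0.2472 0.1184; 0.1184 2.5365]

innov = [4.8087]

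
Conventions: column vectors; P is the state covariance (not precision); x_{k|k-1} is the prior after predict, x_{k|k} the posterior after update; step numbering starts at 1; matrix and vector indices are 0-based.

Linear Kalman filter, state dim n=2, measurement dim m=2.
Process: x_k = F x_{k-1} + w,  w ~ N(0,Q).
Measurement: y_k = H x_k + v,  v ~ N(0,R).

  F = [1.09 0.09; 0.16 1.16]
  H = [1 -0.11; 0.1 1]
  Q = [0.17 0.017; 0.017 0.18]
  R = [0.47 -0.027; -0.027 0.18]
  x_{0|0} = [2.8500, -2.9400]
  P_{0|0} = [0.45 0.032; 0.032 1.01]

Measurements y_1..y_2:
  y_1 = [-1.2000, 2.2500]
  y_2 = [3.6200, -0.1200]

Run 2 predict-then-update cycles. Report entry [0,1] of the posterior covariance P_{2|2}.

step 1: x^-=[2.8419, -2.9544]  P^-=[0.7191 0.2418; 0.2418 1.5625]  S=[1.1548 0.1122; 0.1122 1.7980]  K=[0.5863 0.1379; -0.0253 0.8840]  nu=[-4.3669, 4.9202]  x^+=[0.9603, 1.5057]  P^+=[0.2698 -0.0180; -0.0180 0.1616]
step 2: x^-=[1.1822, 1.9003]  P^-=[0.4884 0.0579; 0.0579 0.3977]  S=[0.9504 0.0354; 0.0354 0.5942]  K=[0.5016 0.1498; -0.0104 0.6797]  nu=[2.6468, -2.1385]  x^+=[2.1894, 0.4193]  P^+=[0.2306 -0.0096; -0.0096 0.1236]

P_post[0,1] = -0.0096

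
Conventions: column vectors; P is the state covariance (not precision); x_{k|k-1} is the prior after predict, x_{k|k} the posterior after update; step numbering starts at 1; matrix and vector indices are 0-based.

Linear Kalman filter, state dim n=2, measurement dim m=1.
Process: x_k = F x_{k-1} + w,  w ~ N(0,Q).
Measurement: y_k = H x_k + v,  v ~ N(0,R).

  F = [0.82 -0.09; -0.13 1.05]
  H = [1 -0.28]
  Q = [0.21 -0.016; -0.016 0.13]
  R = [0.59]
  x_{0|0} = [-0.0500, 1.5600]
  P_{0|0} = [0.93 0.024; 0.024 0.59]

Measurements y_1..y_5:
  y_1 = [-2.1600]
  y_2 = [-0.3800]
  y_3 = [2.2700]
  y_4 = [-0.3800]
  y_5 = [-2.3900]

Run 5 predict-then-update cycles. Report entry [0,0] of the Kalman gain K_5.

K[0,0] = 0.3523

step 1: x^-=[-0.1814, 1.6445]  P^-=[0.8366 -0.1499; -0.1499 0.7896]  S=[1.5724]  K=[0.5587; -0.2360]  nu=[-1.5181]  x^+=[-1.0296, 2.0027]  P^+=[0.3457 0.0574; 0.0574 0.7021]
step 2: x^-=[-1.0245, 2.2367]  P^-=[0.4397 -0.0691; -0.0691 0.8942]  S=[1.1385]  K=[0.4032; -0.2807]  nu=[1.2708]  x^+=[-0.5121, 1.8801]  P^+=[0.2546 0.0597; 0.0597 0.8046]
step 3: x^-=[-0.5892, 2.0406]  P^-=[0.3789 -0.0671; -0.0671 1.0050]  S=[1.0853]  K=[0.3664; -0.3211]  nu=[3.4305]  x^+=[0.6679, 0.9391]  P^+=[0.2332 0.0606; 0.0606 0.8931]
step 4: x^-=[0.4632, 0.8992]  P^-=[0.3651 -0.0724; -0.0724 1.1021]  S=[1.0820]  K=[0.3561; -0.3521]  nu=[-0.5914]  x^+=[0.2526, 1.1074]  P^+=[0.2278 0.0633; 0.0633 0.9680]
step 5: x^-=[0.1074, 1.1299]  P^-=[0.3617 -0.0765; -0.0765 1.1837]  S=[1.0873]  K=[0.3523; -0.3752]  nu=[-2.1811]  x^+=[-0.6610, 1.9482]  P^+=[0.2267 0.0672; 0.0672 1.0307]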